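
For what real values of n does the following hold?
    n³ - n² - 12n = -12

Rearrange: n³ - n² - 12n + 12 = 0.
Possible rational roots are divisors of 12. Testing n = 1 gives 0, so (n - 1) is a factor.
Divide: n³ - n² - 12n + 12 = (n - 1)(n² - 12).
Apply the quadratic formula to n² - 12 = 0: n = (0 ± √48)/2, i.e. n ≈ 3.4641 or n ≈ -3.4641.

n = -3.4641 or n = 1 or n = 3.4641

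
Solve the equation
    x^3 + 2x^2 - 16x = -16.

Rearrange: x^3 + 2x^2 - 16x + 16 = 0.
Possible rational roots are divisors of 16. Testing x = 2 gives 0, so (x - 2) is a factor.
Divide: x^3 + 2x^2 - 16x + 16 = (x - 2)(x^2 + 4x - 8).
Apply the quadratic formula to x^2 + 4x - 8 = 0: x = (-4 +/- sqrt(48))/2, i.e. x ~= 1.4641 or x ~= -5.4641.

x = -5.4641 or x = 1.4641 or x = 2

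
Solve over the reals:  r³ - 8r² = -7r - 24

Rearrange: r³ - 8r² + 7r + 24 = 0.
Possible rational roots are divisors of 24. Testing r = 3 gives 0, so (r - 3) is a factor.
Divide: r³ - 8r² + 7r + 24 = (r - 3)(r² - 5r - 8).
Apply the quadratic formula to r² - 5r - 8 = 0: r = (5 ± √57)/2, i.e. r ≈ 6.2749 or r ≈ -1.2749.

r = -1.2749 or r = 3 or r = 6.2749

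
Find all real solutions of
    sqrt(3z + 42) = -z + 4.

Square both sides: 3z + 42 = (-z + 4)^2.
Expand and rearrange: z^2 - 11z - 26 = 0.
Solving gives z = 13 or z = -2.
Check each candidate in the original equation:
  z = 13: sqrt(81) = 9, while -z + 4 = -9 — extraneous.
  z = -2: sqrt(36) = 6, while -z + 4 = 6 — valid.

z = -2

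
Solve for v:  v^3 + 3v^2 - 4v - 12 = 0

v = -3 or v = -2 or v = 2

Possible rational roots are divisors of -12. Testing v = -2 gives 0, so (v + 2) is a factor.
Divide: v^3 + 3v^2 - 4v - 12 = (v + 2)(v^2 + v - 6).
Factor the quadratic: v = 2 or v = -3.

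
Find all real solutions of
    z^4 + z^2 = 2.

z = -1 or z = 1

Let u = z^2. The equation becomes u^2 + u - 2 = 0.
Factor: (u - 1)(u + 2) = 0, so u = 1 or u = -2.
z^2 = 1 gives z = +/-1.
z^2 = -2 < 0 has no real solution.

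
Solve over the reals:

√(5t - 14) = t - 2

t = 3 or t = 6

Square both sides: 5t - 14 = (t - 2)².
Expand and rearrange: t² - 9t + 18 = 0.
Solving gives t = 6 or t = 3.
Check each candidate in the original equation:
  t = 6: √(16) = 4, while t - 2 = 4 — valid.
  t = 3: √(1) = 1, while t - 2 = 1 — valid.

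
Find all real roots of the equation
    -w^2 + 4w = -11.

Rearrange to standard form: -w^2 + 4w + 11 = 0.
Discriminant: (4)^2 - 4*(-1)*11 = 60.
Quadratic formula: w = (-4 +/- sqrt(60)) / (-2).
So w = 2 - sqrt(15) ~= -1.873 or w = 2 + sqrt(15) ~= 5.873.

w = -1.873 or w = 5.873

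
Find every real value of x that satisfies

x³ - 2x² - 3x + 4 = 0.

Possible rational roots are divisors of 4. Testing x = 1 gives 0, so (x - 1) is a factor.
Divide: x³ - 2x² - 3x + 4 = (x - 1)(x² - x - 4).
Apply the quadratic formula to x² - x - 4 = 0: x = (1 ± √17)/2, i.e. x ≈ 2.5616 or x ≈ -1.5616.

x = -1.5616 or x = 1 or x = 2.5616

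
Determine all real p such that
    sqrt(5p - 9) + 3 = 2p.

Isolate the radical: sqrt(5p - 9) = 2p - 3.
Square both sides: 5p - 9 = (2p - 3)^2.
Expand and rearrange: 4p^2 - 17p + 18 = 0.
Solving gives p = 2.25 or p = 2.
Check each candidate in the original equation:
  p = 2.25: sqrt(2.25) = 1.5, while 2p - 3 = 1.5 — valid.
  p = 2: sqrt(1) = 1, while 2p - 3 = 1 — valid.

p = 2 or p = 2.25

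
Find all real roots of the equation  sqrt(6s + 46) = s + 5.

s = 3

Square both sides: 6s + 46 = (s + 5)^2.
Expand and rearrange: s^2 + 4s - 21 = 0.
Solving gives s = 3 or s = -7.
Check each candidate in the original equation:
  s = 3: sqrt(64) = 8, while s + 5 = 8 — valid.
  s = -7: sqrt(4) = 2, while s + 5 = -2 — extraneous.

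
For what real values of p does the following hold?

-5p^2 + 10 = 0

Discriminant: (0)^2 - 4*(-5)*10 = 200.
Quadratic formula: p = (0 +/- sqrt(200)) / (-10).
So p = -sqrt(2) ~= -1.4142 or p = sqrt(2) ~= 1.4142.

p = -1.4142 or p = 1.4142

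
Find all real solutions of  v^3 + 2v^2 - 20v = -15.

Rearrange: v^3 + 2v^2 - 20v + 15 = 0.
Possible rational roots are divisors of 15. Testing v = 3 gives 0, so (v - 3) is a factor.
Divide: v^3 + 2v^2 - 20v + 15 = (v - 3)(v^2 + 5v - 5).
Apply the quadratic formula to v^2 + 5v - 5 = 0: v = (-5 +/- sqrt(45))/2, i.e. v ~= 0.8541 or v ~= -5.8541.

v = -5.8541 or v = 0.8541 or v = 3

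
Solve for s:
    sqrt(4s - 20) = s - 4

Square both sides: 4s - 20 = (s - 4)^2.
Expand and rearrange: s^2 - 12s + 36 = 0.
This gives the repeated root s = 6.
Check in the original equation:
  s = 6: sqrt(4) = 2, while s - 4 = 2 — valid.

s = 6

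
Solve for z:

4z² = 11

Rearrange to standard form: 4z² - 11 = 0.
Discriminant: (0)² − 4·4·(-11) = 176.
Quadratic formula: z = (0 ± √176) / 8.
So z = √(11)/2 ≈ 1.6583 or z = -√(11)/2 ≈ -1.6583.

z = -1.6583 or z = 1.6583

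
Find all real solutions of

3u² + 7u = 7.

Rearrange to standard form: 3u² + 7u - 7 = 0.
Discriminant: (7)² − 4·3·(-7) = 133.
Quadratic formula: u = (-7 ± √133) / 6.
So u = -7/6 + √(133)/6 ≈ 0.7554 or u = -√(133)/6 - 7/6 ≈ -3.0888.

u = -3.0888 or u = 0.7554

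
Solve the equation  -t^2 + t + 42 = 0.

Factor: -1(t - 7)(t + 6) = 0.
So t = 7 or t = -6.

t = -6 or t = 7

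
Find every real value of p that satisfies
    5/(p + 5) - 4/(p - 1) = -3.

p = -6.4126 or p = 2.0792

Multiply both sides by (p + 5)(p - 1):
5(p - 1) - 4(p + 5) = -3(p + 5)(p - 1).
Expand and collect terms: -3p^2 - 13p + 40 = 0.
By the quadratic formula, p = (13 +/- sqrt(649)) / -6, so p ~= -6.4126 or p ~= 2.0792.
Neither value makes a denominator zero (p != -5, p != 1), so both are valid.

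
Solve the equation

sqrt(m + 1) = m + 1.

m = -1 or m = 0

Square both sides: m + 1 = (m + 1)^2.
Expand and rearrange: m^2 + m = 0.
Solving gives m = 0 or m = -1.
Check each candidate in the original equation:
  m = 0: sqrt(1) = 1, while m + 1 = 1 — valid.
  m = -1: sqrt(0) = 0, while m + 1 = 0 — valid.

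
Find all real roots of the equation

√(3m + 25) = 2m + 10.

m = -3

Square both sides: 3m + 25 = (2m + 10)².
Expand and rearrange: 4m² + 37m + 75 = 0.
Solving gives m = -3 or m = -6.25.
Check each candidate in the original equation:
  m = -3: √(16) = 4, while 2m + 10 = 4 — valid.
  m = -6.25: √(6.25) = 2.5, while 2m + 10 = -2.5 — extraneous.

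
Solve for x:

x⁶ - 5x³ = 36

x = -1.5874 or x = 2.0801

Let u = x³. The equation becomes u² - 5u - 36 = 0.
Factor: (u + 4)(u - 9) = 0, so u = -4 or u = 9.
x³ = -4 gives x = -∛(4) ≈ -1.5874.
x³ = 9 gives x = ∛(9) ≈ 2.0801.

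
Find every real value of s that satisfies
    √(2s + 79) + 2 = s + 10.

s = 1

Isolate the radical: √(2s + 79) = s + 8.
Square both sides: 2s + 79 = (s + 8)².
Expand and rearrange: s² + 14s - 15 = 0.
Solving gives s = 1 or s = -15.
Check each candidate in the original equation:
  s = 1: √(81) = 9, while s + 8 = 9 — valid.
  s = -15: √(49) = 7, while s + 8 = -7 — extraneous.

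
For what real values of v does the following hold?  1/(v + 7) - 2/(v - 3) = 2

v = -6.4408 or v = 1.9408

Multiply both sides by (v + 7)(v - 3):
(v - 3) - 2(v + 7) = 2(v + 7)(v - 3).
Expand and collect terms: 2v^2 + 9v - 25 = 0.
By the quadratic formula, v = (-9 +/- sqrt(281)) / 4, so v ~= 1.9408 or v ~= -6.4408.
Neither value makes a denominator zero (v != -7, v != 3), so both are valid.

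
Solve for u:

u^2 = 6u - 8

u = 2 or u = 4

Bring every term to one side: u^2 - 6u + 8 = 0.
Factor: (u - 2)(u - 4) = 0.
So u = 2 or u = 4.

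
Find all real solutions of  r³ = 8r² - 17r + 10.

r = 1 or r = 2 or r = 5

Rearrange: r³ - 8r² + 17r - 10 = 0.
Possible rational roots are divisors of -10. Testing r = 5 gives 0, so (r - 5) is a factor.
Divide: r³ - 8r² + 17r - 10 = (r - 5)(r² - 3r + 2).
Factor the quadratic: r = 2 or r = 1.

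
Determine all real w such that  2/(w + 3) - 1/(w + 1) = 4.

w = -2.3904 or w = -1.3596

Multiply both sides by (w + 3)(w + 1):
2(w + 1) - (w + 3) = 4(w + 3)(w + 1).
Expand and collect terms: 4w^2 + 15w + 13 = 0.
By the quadratic formula, w = (-15 +/- sqrt(17)) / 8, so w ~= -1.3596 or w ~= -2.3904.
Neither value makes a denominator zero (w != -3, w != -1), so both are valid.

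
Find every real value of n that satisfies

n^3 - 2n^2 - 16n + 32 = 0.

n = -4 or n = 2 or n = 4

Possible rational roots are divisors of 32. Testing n = 4 gives 0, so (n - 4) is a factor.
Divide: n^3 - 2n^2 - 16n + 32 = (n - 4)(n^2 + 2n - 8).
Factor the quadratic: n = 2 or n = -4.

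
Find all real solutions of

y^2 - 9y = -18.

Bring every term to one side: y^2 - 9y + 18 = 0.
Factor: (y - 3)(y - 6) = 0.
So y = 3 or y = 6.

y = 3 or y = 6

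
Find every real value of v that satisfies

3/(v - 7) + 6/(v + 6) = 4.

Multiply both sides by (v - 7)(v + 6):
3(v + 6) + 6(v - 7) = 4(v - 7)(v + 6).
Expand and collect terms: 4v^2 - 13v - 144 = 0.
By the quadratic formula, v = (13 +/- sqrt(2473)) / 8, so v ~= 7.8412 or v ~= -4.5912.
Neither value makes a denominator zero (v != 7, v != -6), so both are valid.

v = -4.5912 or v = 7.8412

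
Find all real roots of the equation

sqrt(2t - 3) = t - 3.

Square both sides: 2t - 3 = (t - 3)^2.
Expand and rearrange: t^2 - 8t + 12 = 0.
Solving gives t = 6 or t = 2.
Check each candidate in the original equation:
  t = 6: sqrt(9) = 3, while t - 3 = 3 — valid.
  t = 2: sqrt(1) = 1, while t - 3 = -1 — extraneous.

t = 6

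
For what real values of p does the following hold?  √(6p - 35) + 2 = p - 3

Isolate the radical: √(6p - 35) = p - 5.
Square both sides: 6p - 35 = (p - 5)².
Expand and rearrange: p² - 16p + 60 = 0.
Solving gives p = 10 or p = 6.
Check each candidate in the original equation:
  p = 10: √(25) = 5, while p - 5 = 5 — valid.
  p = 6: √(1) = 1, while p - 5 = 1 — valid.

p = 6 or p = 10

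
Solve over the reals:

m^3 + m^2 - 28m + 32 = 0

m = -6.2749 or m = 1.2749 or m = 4

Possible rational roots are divisors of 32. Testing m = 4 gives 0, so (m - 4) is a factor.
Divide: m^3 + m^2 - 28m + 32 = (m - 4)(m^2 + 5m - 8).
Apply the quadratic formula to m^2 + 5m - 8 = 0: m = (-5 +/- sqrt(57))/2, i.e. m ~= 1.2749 or m ~= -6.2749.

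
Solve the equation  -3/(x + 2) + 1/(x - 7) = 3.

Multiply both sides by (x + 2)(x - 7):
-3(x - 7) + (x + 2) = 3(x + 2)(x - 7).
Expand and collect terms: 3x² - 13x - 65 = 0.
By the quadratic formula, x = (13 ± √949) / 6, so x ≈ 7.301 or x ≈ -2.9676.
Neither value makes a denominator zero (x ≠ -2, x ≠ 7), so both are valid.

x = -2.9676 or x = 7.301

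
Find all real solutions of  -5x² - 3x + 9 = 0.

x = -1.6748 or x = 1.0748

Discriminant: (-3)² − 4·(-5)·9 = 189.
Quadratic formula: x = (3 ± √189) / (-10).
So x = -3·√(21)/10 - 3/10 ≈ -1.6748 or x = -3/10 + 3·√(21)/10 ≈ 1.0748.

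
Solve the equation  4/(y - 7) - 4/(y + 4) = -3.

y = -2.4476 or y = 5.4476

Multiply both sides by (y - 7)(y + 4):
4(y + 4) - 4(y - 7) = -3(y - 7)(y + 4).
Expand and collect terms: -3y^2 + 9y + 40 = 0.
By the quadratic formula, y = (-9 +/- sqrt(561)) / -6, so y ~= -2.4476 or y ~= 5.4476.
Neither value makes a denominator zero (y != 7, y != -4), so both are valid.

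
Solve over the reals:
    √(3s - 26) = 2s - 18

Square both sides: 3s - 26 = (2s - 18)².
Expand and rearrange: 4s² - 75s + 350 = 0.
Solving gives s = 10 or s = 8.75.
Check each candidate in the original equation:
  s = 10: √(4) = 2, while 2s - 18 = 2 — valid.
  s = 8.75: √(0.25) = 0.5, while 2s - 18 = -0.5 — extraneous.

s = 10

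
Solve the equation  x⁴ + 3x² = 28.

Let u = x². The equation becomes u² + 3u - 28 = 0.
Factor: (u - 4)(u + 7) = 0, so u = 4 or u = -7.
x² = 4 gives x = ±2.
x² = -7 < 0 has no real solution.

x = -2 or x = 2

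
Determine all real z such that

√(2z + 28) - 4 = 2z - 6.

Isolate the radical: √(2z + 28) = 2z - 2.
Square both sides: 2z + 28 = (2z - 2)².
Expand and rearrange: 4z² - 10z - 24 = 0.
Solving gives z = 4 or z = -1.5.
Check each candidate in the original equation:
  z = 4: √(36) = 6, while 2z - 2 = 6 — valid.
  z = -1.5: √(25) = 5, while 2z - 2 = -5 — extraneous.

z = 4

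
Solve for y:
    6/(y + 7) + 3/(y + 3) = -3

Multiply both sides by (y + 7)(y + 3):
6(y + 3) + 3(y + 7) = -3(y + 7)(y + 3).
Expand and collect terms: -3y^2 - 39y - 102 = 0.
By the quadratic formula, y = (39 +/- sqrt(297)) / -6, so y ~= -9.3723 or y ~= -3.6277.
Neither value makes a denominator zero (y != -7, y != -3), so both are valid.

y = -9.3723 or y = -3.6277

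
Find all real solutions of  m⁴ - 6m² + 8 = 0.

Let u = m². The equation becomes u² - 6u + 8 = 0.
Factor: (u - 4)(u - 2) = 0, so u = 4 or u = 2.
m² = 4 gives m = ±2.
m² = 2 gives m = ±√(2) ≈ ±1.4142.

m = -2 or m = -1.4142 or m = 1.4142 or m = 2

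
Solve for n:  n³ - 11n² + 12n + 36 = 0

Possible rational roots are divisors of 36. Testing n = 3 gives 0, so (n - 3) is a factor.
Divide: n³ - 11n² + 12n + 36 = (n - 3)(n² - 8n - 12).
Apply the quadratic formula to n² - 8n - 12 = 0: n = (8 ± √112)/2, i.e. n ≈ 9.2915 or n ≈ -1.2915.

n = -1.2915 or n = 3 or n = 9.2915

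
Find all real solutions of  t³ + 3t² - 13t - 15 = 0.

t = -5 or t = -1 or t = 3

Possible rational roots are divisors of -15. Testing t = 3 gives 0, so (t - 3) is a factor.
Divide: t³ + 3t² - 13t - 15 = (t - 3)(t² + 6t + 5).
Factor the quadratic: t = -1 or t = -5.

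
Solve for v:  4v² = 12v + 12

Rearrange to standard form: 4v² - 12v - 12 = 0.
Discriminant: (-12)² − 4·4·(-12) = 336.
Quadratic formula: v = (12 ± √336) / 8.
So v = 3/2 + √(21)/2 ≈ 3.7913 or v = 3/2 - √(21)/2 ≈ -0.7913.

v = -0.7913 or v = 3.7913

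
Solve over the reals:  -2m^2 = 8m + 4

Rearrange to standard form: -2m^2 - 8m - 4 = 0.
Discriminant: (-8)^2 - 4*(-2)*(-4) = 32.
Quadratic formula: m = (8 +/- sqrt(32)) / (-4).
So m = -2 - sqrt(2) ~= -3.4142 or m = -2 + sqrt(2) ~= -0.5858.

m = -3.4142 or m = -0.5858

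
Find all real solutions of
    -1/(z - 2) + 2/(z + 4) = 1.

z = -1 or z = 0

Multiply both sides by (z - 2)(z + 4):
-(z + 4) + 2(z - 2) = (z - 2)(z + 4).
Expand and collect terms: z^2 + z = 0.
Factor or apply the quadratic formula: z = 0 or z = -1.
Neither value makes a denominator zero (z != 2, z != -4), so both are valid.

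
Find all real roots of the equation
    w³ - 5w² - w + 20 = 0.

Possible rational roots are divisors of 20. Testing w = 4 gives 0, so (w - 4) is a factor.
Divide: w³ - 5w² - w + 20 = (w - 4)(w² - w - 5).
Apply the quadratic formula to w² - w - 5 = 0: w = (1 ± √21)/2, i.e. w ≈ 2.7913 or w ≈ -1.7913.

w = -1.7913 or w = 2.7913 or w = 4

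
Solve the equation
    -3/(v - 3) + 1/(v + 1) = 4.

Multiply both sides by (v - 3)(v + 1):
-3(v + 1) + (v - 3) = 4(v - 3)(v + 1).
Expand and collect terms: 4v² - 6v - 6 = 0.
By the quadratic formula, v = (6 ± √132) / 8, so v ≈ 2.1861 or v ≈ -0.6861.
Neither value makes a denominator zero (v ≠ 3, v ≠ -1), so both are valid.

v = -0.6861 or v = 2.1861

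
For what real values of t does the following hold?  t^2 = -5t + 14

Bring every term to one side: t^2 + 5t - 14 = 0.
Factor: (t - 2)(t + 7) = 0.
So t = 2 or t = -7.

t = -7 or t = 2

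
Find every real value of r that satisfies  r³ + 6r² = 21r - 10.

r = -8.5826 or r = 0.5826 or r = 2

Rearrange: r³ + 6r² - 21r + 10 = 0.
Possible rational roots are divisors of 10. Testing r = 2 gives 0, so (r - 2) is a factor.
Divide: r³ + 6r² - 21r + 10 = (r - 2)(r² + 8r - 5).
Apply the quadratic formula to r² + 8r - 5 = 0: r = (-8 ± √84)/2, i.e. r ≈ 0.5826 or r ≈ -8.5826.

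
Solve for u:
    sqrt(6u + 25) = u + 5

u = -4 or u = 0

Square both sides: 6u + 25 = (u + 5)^2.
Expand and rearrange: u^2 + 4u = 0.
Solving gives u = 0 or u = -4.
Check each candidate in the original equation:
  u = 0: sqrt(25) = 5, while u + 5 = 5 — valid.
  u = -4: sqrt(1) = 1, while u + 5 = 1 — valid.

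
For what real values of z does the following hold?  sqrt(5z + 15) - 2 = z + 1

Isolate the radical: sqrt(5z + 15) = z + 3.
Square both sides: 5z + 15 = (z + 3)^2.
Expand and rearrange: z^2 + z - 6 = 0.
Solving gives z = 2 or z = -3.
Check each candidate in the original equation:
  z = 2: sqrt(25) = 5, while z + 3 = 5 — valid.
  z = -3: sqrt(0) = 0, while z + 3 = 0 — valid.

z = -3 or z = 2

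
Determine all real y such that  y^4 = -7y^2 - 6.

Let u = y^2. The equation becomes u^2 + 7u + 6 = 0.
Factor: (u + 1)(u + 6) = 0, so u = -1 or u = -6.
y^2 = -1 < 0 has no real solution.
y^2 = -6 < 0 has no real solution.

No real solutions.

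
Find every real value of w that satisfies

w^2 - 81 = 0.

Factor: (w - 9)(w + 9) = 0.
So w = 9 or w = -9.

w = -9 or w = 9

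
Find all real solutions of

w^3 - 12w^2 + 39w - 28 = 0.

w = 1 or w = 4 or w = 7

Possible rational roots are divisors of -28. Testing w = 4 gives 0, so (w - 4) is a factor.
Divide: w^3 - 12w^2 + 39w - 28 = (w - 4)(w^2 - 8w + 7).
Factor the quadratic: w = 7 or w = 1.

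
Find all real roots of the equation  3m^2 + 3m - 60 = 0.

Factor: 3(m - 4)(m + 5) = 0.
So m = 4 or m = -5.

m = -5 or m = 4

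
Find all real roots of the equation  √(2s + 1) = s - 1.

s = 4

Square both sides: 2s + 1 = (s - 1)².
Expand and rearrange: s² - 4s = 0.
Solving gives s = 4 or s = 0.
Check each candidate in the original equation:
  s = 4: √(9) = 3, while s - 1 = 3 — valid.
  s = 0: √(1) = 1, while s - 1 = -1 — extraneous.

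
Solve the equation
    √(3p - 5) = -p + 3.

Square both sides: 3p - 5 = (-p + 3)².
Expand and rearrange: p² - 9p + 14 = 0.
Solving gives p = 7 or p = 2.
Check each candidate in the original equation:
  p = 7: √(16) = 4, while -p + 3 = -4 — extraneous.
  p = 2: √(1) = 1, while -p + 3 = 1 — valid.

p = 2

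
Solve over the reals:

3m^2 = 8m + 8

Rearrange to standard form: 3m^2 - 8m - 8 = 0.
Discriminant: (-8)^2 - 4*3*(-8) = 160.
Quadratic formula: m = (8 +/- sqrt(160)) / 6.
So m = 4/3 + 2*sqrt(10)/3 ~= 3.4415 or m = 4/3 - 2*sqrt(10)/3 ~= -0.7749.

m = -0.7749 or m = 3.4415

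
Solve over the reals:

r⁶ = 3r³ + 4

Let u = r³. The equation becomes u² - 3u - 4 = 0.
Factor: (u + 1)(u - 4) = 0, so u = -1 or u = 4.
r³ = -1 gives r = -1.
r³ = 4 gives r = ∛(4) ≈ 1.5874.

r = -1 or r = 1.5874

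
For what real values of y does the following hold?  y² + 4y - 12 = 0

Factor: (y - 2)(y + 6) = 0.
So y = 2 or y = -6.

y = -6 or y = 2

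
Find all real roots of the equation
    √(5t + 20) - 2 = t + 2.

Isolate the radical: √(5t + 20) = t + 4.
Square both sides: 5t + 20 = (t + 4)².
Expand and rearrange: t² + 3t - 4 = 0.
Solving gives t = 1 or t = -4.
Check each candidate in the original equation:
  t = 1: √(25) = 5, while t + 4 = 5 — valid.
  t = -4: √(0) = 0, while t + 4 = 0 — valid.

t = -4 or t = 1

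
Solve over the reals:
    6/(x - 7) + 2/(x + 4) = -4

Multiply both sides by (x - 7)(x + 4):
6(x + 4) + 2(x - 7) = -4(x - 7)(x + 4).
Expand and collect terms: -4x² + 4x + 102 = 0.
By the quadratic formula, x = (-4 ± √1648) / -8, so x ≈ -4.5744 or x ≈ 5.5744.
Neither value makes a denominator zero (x ≠ 7, x ≠ -4), so both are valid.

x = -4.5744 or x = 5.5744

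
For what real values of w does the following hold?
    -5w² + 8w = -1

w = -0.1165 or w = 1.7165

Rearrange to standard form: -5w² + 8w + 1 = 0.
Discriminant: (8)² − 4·(-5)·1 = 84.
Quadratic formula: w = (-8 ± √84) / (-10).
So w = 4/5 - √(21)/5 ≈ -0.1165 or w = 4/5 + √(21)/5 ≈ 1.7165.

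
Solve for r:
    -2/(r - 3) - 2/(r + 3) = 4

r = -3.5414 or r = 2.5414

Multiply both sides by (r - 3)(r + 3):
-2(r + 3) - 2(r - 3) = 4(r - 3)(r + 3).
Expand and collect terms: 4r² + 4r - 36 = 0.
By the quadratic formula, r = (-4 ± √592) / 8, so r ≈ 2.5414 or r ≈ -3.5414.
Neither value makes a denominator zero (r ≠ 3, r ≠ -3), so both are valid.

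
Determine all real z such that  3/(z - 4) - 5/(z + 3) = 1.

z = -6.9226 or z = 5.9226

Multiply both sides by (z - 4)(z + 3):
3(z + 3) - 5(z - 4) = (z - 4)(z + 3).
Expand and collect terms: z² + z - 41 = 0.
By the quadratic formula, z = (-1 ± √165) / 2, so z ≈ 5.9226 or z ≈ -6.9226.
Neither value makes a denominator zero (z ≠ 4, z ≠ -3), so both are valid.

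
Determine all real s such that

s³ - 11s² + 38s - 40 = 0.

s = 2 or s = 4 or s = 5

Possible rational roots are divisors of -40. Testing s = 4 gives 0, so (s - 4) is a factor.
Divide: s³ - 11s² + 38s - 40 = (s - 4)(s² - 7s + 10).
Factor the quadratic: s = 5 or s = 2.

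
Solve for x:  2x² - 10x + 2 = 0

x = 0.2087 or x = 4.7913

Discriminant: (-10)² − 4·2·2 = 84.
Quadratic formula: x = (10 ± √84) / 4.
So x = √(21)/2 + 5/2 ≈ 4.7913 or x = 5/2 - √(21)/2 ≈ 0.2087.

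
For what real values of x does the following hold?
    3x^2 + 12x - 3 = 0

x = -4.2361 or x = 0.2361

Discriminant: (12)^2 - 4*3*(-3) = 180.
Quadratic formula: x = (-12 +/- sqrt(180)) / 6.
So x = -2 + sqrt(5) ~= 0.2361 or x = -sqrt(5) - 2 ~= -4.2361.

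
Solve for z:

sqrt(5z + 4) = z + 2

z = 0 or z = 1

Square both sides: 5z + 4 = (z + 2)^2.
Expand and rearrange: z^2 - z = 0.
Solving gives z = 1 or z = 0.
Check each candidate in the original equation:
  z = 1: sqrt(9) = 3, while z + 2 = 3 — valid.
  z = 0: sqrt(4) = 2, while z + 2 = 2 — valid.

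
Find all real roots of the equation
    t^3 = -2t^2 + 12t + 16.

t = -4 or t = -1.2361 or t = 3.2361

Rearrange: t^3 + 2t^2 - 12t - 16 = 0.
Possible rational roots are divisors of -16. Testing t = -4 gives 0, so (t + 4) is a factor.
Divide: t^3 + 2t^2 - 12t - 16 = (t + 4)(t^2 - 2t - 4).
Apply the quadratic formula to t^2 - 2t - 4 = 0: t = (2 +/- sqrt(20))/2, i.e. t ~= 3.2361 or t ~= -1.2361.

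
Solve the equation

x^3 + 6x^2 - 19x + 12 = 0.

x = -8.4244 or x = 1 or x = 1.4244

Possible rational roots are divisors of 12. Testing x = 1 gives 0, so (x - 1) is a factor.
Divide: x^3 + 6x^2 - 19x + 12 = (x - 1)(x^2 + 7x - 12).
Apply the quadratic formula to x^2 + 7x - 12 = 0: x = (-7 +/- sqrt(97))/2, i.e. x ~= 1.4244 or x ~= -8.4244.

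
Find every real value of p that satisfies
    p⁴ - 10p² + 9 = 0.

Let u = p². The equation becomes u² - 10u + 9 = 0.
Factor: (u - 9)(u - 1) = 0, so u = 9 or u = 1.
p² = 9 gives p = ±3.
p² = 1 gives p = ±1.

p = -3 or p = -1 or p = 1 or p = 3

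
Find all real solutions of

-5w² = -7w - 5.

w = -0.5207 or w = 1.9207

Rearrange to standard form: -5w² + 7w + 5 = 0.
Discriminant: (7)² − 4·(-5)·5 = 149.
Quadratic formula: w = (-7 ± √149) / (-10).
So w = 7/10 - √(149)/10 ≈ -0.5207 or w = 7/10 + √(149)/10 ≈ 1.9207.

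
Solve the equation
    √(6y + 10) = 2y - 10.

Square both sides: 6y + 10 = (2y - 10)².
Expand and rearrange: 4y² - 46y + 90 = 0.
Solving gives y = 9 or y = 2.5.
Check each candidate in the original equation:
  y = 9: √(64) = 8, while 2y - 10 = 8 — valid.
  y = 2.5: √(25) = 5, while 2y - 10 = -5 — extraneous.

y = 9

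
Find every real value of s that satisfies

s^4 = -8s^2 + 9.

Let u = s^2. The equation becomes u^2 + 8u - 9 = 0.
Factor: (u + 9)(u - 1) = 0, so u = -9 or u = 1.
s^2 = -9 < 0 has no real solution.
s^2 = 1 gives s = +/-1.

s = -1 or s = 1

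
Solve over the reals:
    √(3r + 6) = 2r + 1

r = 1

Square both sides: 3r + 6 = (2r + 1)².
Expand and rearrange: 4r² + r - 5 = 0.
Solving gives r = 1 or r = -1.25.
Check each candidate in the original equation:
  r = 1: √(9) = 3, while 2r + 1 = 3 — valid.
  r = -1.25: √(2.25) = 1.5, while 2r + 1 = -1.5 — extraneous.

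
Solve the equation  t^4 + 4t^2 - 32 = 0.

Let u = t^2. The equation becomes u^2 + 4u - 32 = 0.
Factor: (u - 4)(u + 8) = 0, so u = 4 or u = -8.
t^2 = 4 gives t = +/-2.
t^2 = -8 < 0 has no real solution.

t = -2 or t = 2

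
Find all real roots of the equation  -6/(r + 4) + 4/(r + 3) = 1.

r = -7 or r = -2

Multiply both sides by (r + 4)(r + 3):
-6(r + 3) + 4(r + 4) = (r + 4)(r + 3).
Expand and collect terms: r² + 9r + 14 = 0.
Factor or apply the quadratic formula: r = -2 or r = -7.
Neither value makes a denominator zero (r ≠ -4, r ≠ -3), so both are valid.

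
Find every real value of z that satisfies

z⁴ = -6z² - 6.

No real solutions.

Let u = z². The equation becomes u² + 6u + 6 = 0.
By the quadratic formula, u = -3 + √(3) or u = -3 - √(3).
z² = -3 + √(3) < 0 has no real solution.
z² = -3 - √(3) < 0 has no real solution.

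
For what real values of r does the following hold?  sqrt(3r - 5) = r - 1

r = 2 or r = 3

Square both sides: 3r - 5 = (r - 1)^2.
Expand and rearrange: r^2 - 5r + 6 = 0.
Solving gives r = 3 or r = 2.
Check each candidate in the original equation:
  r = 3: sqrt(4) = 2, while r - 1 = 2 — valid.
  r = 2: sqrt(1) = 1, while r - 1 = 1 — valid.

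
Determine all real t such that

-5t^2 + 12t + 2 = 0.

t = -0.1565 or t = 2.5565

Discriminant: (12)^2 - 4*(-5)*2 = 184.
Quadratic formula: t = (-12 +/- sqrt(184)) / (-10).
So t = 6/5 - sqrt(46)/5 ~= -0.1565 or t = 6/5 + sqrt(46)/5 ~= 2.5565.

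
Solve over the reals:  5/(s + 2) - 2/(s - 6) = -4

Multiply both sides by (s + 2)(s - 6):
5(s - 6) - 2(s + 2) = -4(s + 2)(s - 6).
Expand and collect terms: -4s² + 13s + 82 = 0.
By the quadratic formula, s = (-13 ± √1481) / -8, so s ≈ -3.1855 or s ≈ 6.4355.
Neither value makes a denominator zero (s ≠ -2, s ≠ 6), so both are valid.

s = -3.1855 or s = 6.4355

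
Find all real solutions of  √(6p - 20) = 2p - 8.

p = 6

Square both sides: 6p - 20 = (2p - 8)².
Expand and rearrange: 4p² - 38p + 84 = 0.
Solving gives p = 6 or p = 3.5.
Check each candidate in the original equation:
  p = 6: √(16) = 4, while 2p - 8 = 4 — valid.
  p = 3.5: √(1) = 1, while 2p - 8 = -1 — extraneous.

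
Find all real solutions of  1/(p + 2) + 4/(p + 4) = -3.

p = -5.4748 or p = -2.1919

Multiply both sides by (p + 2)(p + 4):
(p + 4) + 4(p + 2) = -3(p + 2)(p + 4).
Expand and collect terms: -3p^2 - 23p - 36 = 0.
By the quadratic formula, p = (23 +/- sqrt(97)) / -6, so p ~= -5.4748 or p ~= -2.1919.
Neither value makes a denominator zero (p != -2, p != -4), so both are valid.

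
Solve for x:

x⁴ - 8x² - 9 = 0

x = -3 or x = 3

Let u = x². The equation becomes u² - 8u - 9 = 0.
Factor: (u - 9)(u + 1) = 0, so u = 9 or u = -1.
x² = 9 gives x = ±3.
x² = -1 < 0 has no real solution.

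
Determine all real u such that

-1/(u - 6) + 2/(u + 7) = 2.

u = -5.9564 or u = 5.4564

Multiply both sides by (u - 6)(u + 7):
-(u + 7) + 2(u - 6) = 2(u - 6)(u + 7).
Expand and collect terms: 2u^2 + u - 65 = 0.
By the quadratic formula, u = (-1 +/- sqrt(521)) / 4, so u ~= 5.4564 or u ~= -5.9564.
Neither value makes a denominator zero (u != 6, u != -7), so both are valid.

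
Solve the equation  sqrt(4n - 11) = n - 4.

Square both sides: 4n - 11 = (n - 4)^2.
Expand and rearrange: n^2 - 12n + 27 = 0.
Solving gives n = 9 or n = 3.
Check each candidate in the original equation:
  n = 9: sqrt(25) = 5, while n - 4 = 5 — valid.
  n = 3: sqrt(1) = 1, while n - 4 = -1 — extraneous.

n = 9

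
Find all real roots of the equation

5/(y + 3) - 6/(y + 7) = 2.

Multiply both sides by (y + 3)(y + 7):
5(y + 7) - 6(y + 3) = 2(y + 3)(y + 7).
Expand and collect terms: 2y² + 21y + 25 = 0.
By the quadratic formula, y = (-21 ± √241) / 4, so y ≈ -1.369 or y ≈ -9.131.
Neither value makes a denominator zero (y ≠ -3, y ≠ -7), so both are valid.

y = -9.131 or y = -1.369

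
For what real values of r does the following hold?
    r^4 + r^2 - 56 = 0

Let u = r^2. The equation becomes u^2 + u - 56 = 0.
Factor: (u - 7)(u + 8) = 0, so u = 7 or u = -8.
r^2 = 7 gives r = +/-sqrt(7) ~= +/-2.6458.
r^2 = -8 < 0 has no real solution.

r = -2.6458 or r = 2.6458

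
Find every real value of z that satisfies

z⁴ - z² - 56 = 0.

Let u = z². The equation becomes u² - u - 56 = 0.
Factor: (u - 8)(u + 7) = 0, so u = 8 or u = -7.
z² = 8 gives z = ±2·√(2) ≈ ±2.8284.
z² = -7 < 0 has no real solution.

z = -2.8284 or z = 2.8284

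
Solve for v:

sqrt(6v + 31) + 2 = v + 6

v = 3

Isolate the radical: sqrt(6v + 31) = v + 4.
Square both sides: 6v + 31 = (v + 4)^2.
Expand and rearrange: v^2 + 2v - 15 = 0.
Solving gives v = 3 or v = -5.
Check each candidate in the original equation:
  v = 3: sqrt(49) = 7, while v + 4 = 7 — valid.
  v = -5: sqrt(1) = 1, while v + 4 = -1 — extraneous.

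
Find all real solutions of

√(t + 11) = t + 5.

Square both sides: t + 11 = (t + 5)².
Expand and rearrange: t² + 9t + 14 = 0.
Solving gives t = -2 or t = -7.
Check each candidate in the original equation:
  t = -2: √(9) = 3, while t + 5 = 3 — valid.
  t = -7: √(4) = 2, while t + 5 = -2 — extraneous.

t = -2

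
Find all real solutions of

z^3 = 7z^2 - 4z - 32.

Rearrange: z^3 - 7z^2 + 4z + 32 = 0.
Possible rational roots are divisors of 32. Testing z = 4 gives 0, so (z - 4) is a factor.
Divide: z^3 - 7z^2 + 4z + 32 = (z - 4)(z^2 - 3z - 8).
Apply the quadratic formula to z^2 - 3z - 8 = 0: z = (3 +/- sqrt(41))/2, i.e. z ~= 4.7016 or z ~= -1.7016.

z = -1.7016 or z = 4 or z = 4.7016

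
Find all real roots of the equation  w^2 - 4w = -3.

Bring every term to one side: w^2 - 4w + 3 = 0.
Factor: (w - 3)(w - 1) = 0.
So w = 3 or w = 1.

w = 1 or w = 3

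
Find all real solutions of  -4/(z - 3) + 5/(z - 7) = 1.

z = 0.783 or z = 10.217

Multiply both sides by (z - 3)(z - 7):
-4(z - 7) + 5(z - 3) = (z - 3)(z - 7).
Expand and collect terms: z² - 11z + 8 = 0.
By the quadratic formula, z = (11 ± √89) / 2, so z ≈ 10.217 or z ≈ 0.783.
Neither value makes a denominator zero (z ≠ 3, z ≠ 7), so both are valid.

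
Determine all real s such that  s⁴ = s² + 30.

s = -2.4495 or s = 2.4495

Let u = s². The equation becomes u² - u - 30 = 0.
Factor: (u - 6)(u + 5) = 0, so u = 6 or u = -5.
s² = 6 gives s = ±√(6) ≈ ±2.4495.
s² = -5 < 0 has no real solution.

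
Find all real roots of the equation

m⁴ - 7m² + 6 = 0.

Let u = m². The equation becomes u² - 7u + 6 = 0.
Factor: (u - 1)(u - 6) = 0, so u = 1 or u = 6.
m² = 1 gives m = ±1.
m² = 6 gives m = ±√(6) ≈ ±2.4495.

m = -2.4495 or m = -1 or m = 1 or m = 2.4495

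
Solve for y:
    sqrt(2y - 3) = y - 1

Square both sides: 2y - 3 = (y - 1)^2.
Expand and rearrange: y^2 - 4y + 4 = 0.
This gives the repeated root y = 2.
Check in the original equation:
  y = 2: sqrt(1) = 1, while y - 1 = 1 — valid.

y = 2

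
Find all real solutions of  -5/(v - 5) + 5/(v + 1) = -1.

v = -4.245 or v = 8.245

Multiply both sides by (v - 5)(v + 1):
-5(v + 1) + 5(v - 5) = -(v - 5)(v + 1).
Expand and collect terms: -v^2 + 4v + 35 = 0.
By the quadratic formula, v = (-4 +/- sqrt(156)) / -2, so v ~= -4.245 or v ~= 8.245.
Neither value makes a denominator zero (v != 5, v != -1), so both are valid.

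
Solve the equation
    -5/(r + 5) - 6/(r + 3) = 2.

Multiply both sides by (r + 5)(r + 3):
-5(r + 3) - 6(r + 5) = 2(r + 5)(r + 3).
Expand and collect terms: 2r² + 27r + 75 = 0.
By the quadratic formula, r = (-27 ± √129) / 4, so r ≈ -3.9105 or r ≈ -9.5895.
Neither value makes a denominator zero (r ≠ -5, r ≠ -3), so both are valid.

r = -9.5895 or r = -3.9105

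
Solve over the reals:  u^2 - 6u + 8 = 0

u = 2 or u = 4

Factor: (u - 4)(u - 2) = 0.
So u = 4 or u = 2.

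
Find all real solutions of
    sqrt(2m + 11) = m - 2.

m = 7

Square both sides: 2m + 11 = (m - 2)^2.
Expand and rearrange: m^2 - 6m - 7 = 0.
Solving gives m = 7 or m = -1.
Check each candidate in the original equation:
  m = 7: sqrt(25) = 5, while m - 2 = 5 — valid.
  m = -1: sqrt(9) = 3, while m - 2 = -3 — extraneous.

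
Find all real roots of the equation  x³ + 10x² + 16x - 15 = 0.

Possible rational roots are divisors of -15. Testing x = -3 gives 0, so (x + 3) is a factor.
Divide: x³ + 10x² + 16x - 15 = (x + 3)(x² + 7x - 5).
Apply the quadratic formula to x² + 7x - 5 = 0: x = (-7 ± √69)/2, i.e. x ≈ 0.6533 or x ≈ -7.6533.

x = -7.6533 or x = -3 or x = 0.6533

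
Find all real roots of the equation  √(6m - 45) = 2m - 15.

Square both sides: 6m - 45 = (2m - 15)².
Expand and rearrange: 4m² - 66m + 270 = 0.
Solving gives m = 9 or m = 7.5.
Check each candidate in the original equation:
  m = 9: √(9) = 3, while 2m - 15 = 3 — valid.
  m = 7.5: √(0) = 0, while 2m - 15 = 0 — valid.

m = 7.5 or m = 9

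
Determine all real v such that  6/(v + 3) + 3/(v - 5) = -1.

Multiply both sides by (v + 3)(v - 5):
6(v - 5) + 3(v + 3) = -(v + 3)(v - 5).
Expand and collect terms: -v² - 7v + 36 = 0.
By the quadratic formula, v = (7 ± √193) / -2, so v ≈ -10.4462 or v ≈ 3.4462.
Neither value makes a denominator zero (v ≠ -3, v ≠ 5), so both are valid.

v = -10.4462 or v = 3.4462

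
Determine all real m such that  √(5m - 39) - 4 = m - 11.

m = 8 or m = 11

Isolate the radical: √(5m - 39) = m - 7.
Square both sides: 5m - 39 = (m - 7)².
Expand and rearrange: m² - 19m + 88 = 0.
Solving gives m = 11 or m = 8.
Check each candidate in the original equation:
  m = 11: √(16) = 4, while m - 7 = 4 — valid.
  m = 8: √(1) = 1, while m - 7 = 1 — valid.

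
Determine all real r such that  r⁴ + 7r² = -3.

Let u = r². The equation becomes u² + 7u + 3 = 0.
By the quadratic formula, u = -7/2 + √(37)/2 or u = -7/2 - √(37)/2.
r² = -7/2 + √(37)/2 < 0 has no real solution.
r² = -7/2 - √(37)/2 < 0 has no real solution.

No real solutions.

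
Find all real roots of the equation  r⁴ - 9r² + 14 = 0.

r = -2.6458 or r = -1.4142 or r = 1.4142 or r = 2.6458

Let u = r². The equation becomes u² - 9u + 14 = 0.
Factor: (u - 2)(u - 7) = 0, so u = 2 or u = 7.
r² = 2 gives r = ±√(2) ≈ ±1.4142.
r² = 7 gives r = ±√(7) ≈ ±2.6458.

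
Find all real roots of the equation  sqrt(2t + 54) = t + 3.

t = 5

Square both sides: 2t + 54 = (t + 3)^2.
Expand and rearrange: t^2 + 4t - 45 = 0.
Solving gives t = 5 or t = -9.
Check each candidate in the original equation:
  t = 5: sqrt(64) = 8, while t + 3 = 8 — valid.
  t = -9: sqrt(36) = 6, while t + 3 = -6 — extraneous.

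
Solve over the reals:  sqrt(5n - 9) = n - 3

Square both sides: 5n - 9 = (n - 3)^2.
Expand and rearrange: n^2 - 11n + 18 = 0.
Solving gives n = 9 or n = 2.
Check each candidate in the original equation:
  n = 9: sqrt(36) = 6, while n - 3 = 6 — valid.
  n = 2: sqrt(1) = 1, while n - 3 = -1 — extraneous.

n = 9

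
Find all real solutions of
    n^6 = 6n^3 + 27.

n = -1.4422 or n = 2.0801

Let u = n^3. The equation becomes u^2 - 6u - 27 = 0.
Factor: (u + 3)(u - 9) = 0, so u = -3 or u = 9.
n^3 = -3 gives n = -(3)^(1/3) ~= -1.4422.
n^3 = 9 gives n = (9)^(1/3) ~= 2.0801.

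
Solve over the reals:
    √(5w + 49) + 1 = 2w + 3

w = 3

Isolate the radical: √(5w + 49) = 2w + 2.
Square both sides: 5w + 49 = (2w + 2)².
Expand and rearrange: 4w² + 3w - 45 = 0.
Solving gives w = 3 or w = -3.75.
Check each candidate in the original equation:
  w = 3: √(64) = 8, while 2w + 2 = 8 — valid.
  w = -3.75: √(30.25) = 5.5, while 2w + 2 = -5.5 — extraneous.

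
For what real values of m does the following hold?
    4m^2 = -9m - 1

Rearrange to standard form: 4m^2 + 9m + 1 = 0.
Discriminant: (9)^2 - 4*4*1 = 65.
Quadratic formula: m = (-9 +/- sqrt(65)) / 8.
So m = -9/8 + sqrt(65)/8 ~= -0.1172 or m = -9/8 - sqrt(65)/8 ~= -2.1328.

m = -2.1328 or m = -0.1172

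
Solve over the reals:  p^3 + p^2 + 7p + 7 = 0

Possible rational roots are divisors of 7. Testing p = -1 gives 0, so (p + 1) is a factor.
Divide: p^3 + p^2 + 7p + 7 = (p + 1)(p^2 + 7).
The quadratic p^2 + 7 has discriminant -28 < 0, so no further real roots.

p = -1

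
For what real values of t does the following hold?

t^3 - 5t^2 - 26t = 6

Rearrange: t^3 - 5t^2 - 26t - 6 = 0.
Possible rational roots are divisors of -6. Testing t = -3 gives 0, so (t + 3) is a factor.
Divide: t^3 - 5t^2 - 26t - 6 = (t + 3)(t^2 - 8t - 2).
Apply the quadratic formula to t^2 - 8t - 2 = 0: t = (8 +/- sqrt(72))/2, i.e. t ~= 8.2426 or t ~= -0.2426.

t = -3 or t = -0.2426 or t = 8.2426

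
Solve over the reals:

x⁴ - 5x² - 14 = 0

x = -2.6458 or x = 2.6458

Let u = x². The equation becomes u² - 5u - 14 = 0.
Factor: (u - 7)(u + 2) = 0, so u = 7 or u = -2.
x² = 7 gives x = ±√(7) ≈ ±2.6458.
x² = -2 < 0 has no real solution.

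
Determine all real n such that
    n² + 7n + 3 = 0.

Discriminant: (7)² − 4·1·3 = 37.
Quadratic formula: n = (-7 ± √37) / 2.
So n = -7/2 + √(37)/2 ≈ -0.4586 or n = -7/2 - √(37)/2 ≈ -6.5414.

n = -6.5414 or n = -0.4586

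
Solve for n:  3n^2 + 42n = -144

Bring every term to one side: 3n^2 + 42n + 144 = 0.
Factor: 3(n + 6)(n + 8) = 0.
So n = -6 or n = -8.

n = -8 or n = -6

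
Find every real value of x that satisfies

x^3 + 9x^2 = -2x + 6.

x = -8.6904 or x = -1 or x = 0.6904

Rearrange: x^3 + 9x^2 + 2x - 6 = 0.
Possible rational roots are divisors of -6. Testing x = -1 gives 0, so (x + 1) is a factor.
Divide: x^3 + 9x^2 + 2x - 6 = (x + 1)(x^2 + 8x - 6).
Apply the quadratic formula to x^2 + 8x - 6 = 0: x = (-8 +/- sqrt(88))/2, i.e. x ~= 0.6904 or x ~= -8.6904.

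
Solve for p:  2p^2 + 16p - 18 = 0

p = -9 or p = 1

Factor: 2(p - 1)(p + 9) = 0.
So p = 1 or p = -9.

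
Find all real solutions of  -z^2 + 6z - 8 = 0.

Factor: -1(z - 2)(z - 4) = 0.
So z = 2 or z = 4.

z = 2 or z = 4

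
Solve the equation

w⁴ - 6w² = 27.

Let u = w². The equation becomes u² - 6u - 27 = 0.
Factor: (u - 9)(u + 3) = 0, so u = 9 or u = -3.
w² = 9 gives w = ±3.
w² = -3 < 0 has no real solution.

w = -3 or w = 3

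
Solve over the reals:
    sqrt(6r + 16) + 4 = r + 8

Isolate the radical: sqrt(6r + 16) = r + 4.
Square both sides: 6r + 16 = (r + 4)^2.
Expand and rearrange: r^2 + 2r = 0.
Solving gives r = 0 or r = -2.
Check each candidate in the original equation:
  r = 0: sqrt(16) = 4, while r + 4 = 4 — valid.
  r = -2: sqrt(4) = 2, while r + 4 = 2 — valid.

r = -2 or r = 0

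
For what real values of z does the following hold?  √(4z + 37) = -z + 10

Square both sides: 4z + 37 = (-z + 10)².
Expand and rearrange: z² - 24z + 63 = 0.
Solving gives z = 21 or z = 3.
Check each candidate in the original equation:
  z = 21: √(121) = 11, while -z + 10 = -11 — extraneous.
  z = 3: √(49) = 7, while -z + 10 = 7 — valid.

z = 3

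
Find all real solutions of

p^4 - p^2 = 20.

p = -2.2361 or p = 2.2361

Let u = p^2. The equation becomes u^2 - u - 20 = 0.
Factor: (u - 5)(u + 4) = 0, so u = 5 or u = -4.
p^2 = 5 gives p = +/-sqrt(5) ~= +/-2.2361.
p^2 = -4 < 0 has no real solution.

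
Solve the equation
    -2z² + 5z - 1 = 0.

Discriminant: (5)² − 4·(-2)·(-1) = 17.
Quadratic formula: z = (-5 ± √17) / (-4).
So z = 5/4 - √(17)/4 ≈ 0.2192 or z = √(17)/4 + 5/4 ≈ 2.2808.

z = 0.2192 or z = 2.2808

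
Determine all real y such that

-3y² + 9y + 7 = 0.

y = -0.6409 or y = 3.6409

Discriminant: (9)² − 4·(-3)·7 = 165.
Quadratic formula: y = (-9 ± √165) / (-6).
So y = 3/2 - √(165)/6 ≈ -0.6409 or y = 3/2 + √(165)/6 ≈ 3.6409.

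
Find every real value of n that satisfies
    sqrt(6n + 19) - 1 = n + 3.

n = -3 or n = 1

Isolate the radical: sqrt(6n + 19) = n + 4.
Square both sides: 6n + 19 = (n + 4)^2.
Expand and rearrange: n^2 + 2n - 3 = 0.
Solving gives n = 1 or n = -3.
Check each candidate in the original equation:
  n = 1: sqrt(25) = 5, while n + 4 = 5 — valid.
  n = -3: sqrt(1) = 1, while n + 4 = 1 — valid.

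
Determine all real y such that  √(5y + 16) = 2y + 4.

Square both sides: 5y + 16 = (2y + 4)².
Expand and rearrange: 4y² + 11y = 0.
Solving gives y = 0 or y = -2.75.
Check each candidate in the original equation:
  y = 0: √(16) = 4, while 2y + 4 = 4 — valid.
  y = -2.75: √(2.25) = 1.5, while 2y + 4 = -1.5 — extraneous.

y = 0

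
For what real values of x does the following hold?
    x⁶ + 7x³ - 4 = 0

x = -1.9601 or x = 0.8098

Let u = x³. The equation becomes u² + 7u - 4 = 0.
By the quadratic formula, u = -7/2 + √(65)/2 or u = -√(65)/2 - 7/2.
x³ = -7/2 + √(65)/2 gives x = ∛(-7/2 + √(65)/2) ≈ 0.8098.
x³ = -√(65)/2 - 7/2 gives x = -∛(7/2 + √(65)/2) ≈ -1.9601.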